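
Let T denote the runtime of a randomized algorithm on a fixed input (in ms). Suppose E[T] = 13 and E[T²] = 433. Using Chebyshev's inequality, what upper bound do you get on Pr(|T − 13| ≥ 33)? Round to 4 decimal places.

Var(T) = E[T²] − (E[T])² = 433 − 169 = 264.
Chebyshev's inequality: Pr(|T − μ| ≥ t) ≤ Var(T)/t² = 264/1089 = 0.2424.

0.2424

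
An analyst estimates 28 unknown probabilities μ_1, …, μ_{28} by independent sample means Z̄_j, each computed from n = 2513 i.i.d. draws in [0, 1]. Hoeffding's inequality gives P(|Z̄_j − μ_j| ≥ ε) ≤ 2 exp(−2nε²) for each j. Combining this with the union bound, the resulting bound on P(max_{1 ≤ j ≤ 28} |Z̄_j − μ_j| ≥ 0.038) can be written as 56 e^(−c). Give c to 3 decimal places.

7.258

Union bound over the 28 events: P(max_{1 ≤ j ≤ 28} |Z̄_j − μ_j| ≥ 0.038) ≤ 28·2·exp(−2nε²) = 56 exp(−2·2513·0.038²).
So c = 2·2513·0.038² = 7.2575.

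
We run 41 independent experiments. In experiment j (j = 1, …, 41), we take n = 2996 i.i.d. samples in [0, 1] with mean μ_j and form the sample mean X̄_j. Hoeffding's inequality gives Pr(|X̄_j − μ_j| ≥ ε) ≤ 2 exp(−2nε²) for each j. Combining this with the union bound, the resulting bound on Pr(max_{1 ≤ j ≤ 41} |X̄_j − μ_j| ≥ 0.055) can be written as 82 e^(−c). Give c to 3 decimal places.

Union bound over the 41 events: Pr(max_{1 ≤ j ≤ 41} |X̄_j − μ_j| ≥ 0.055) ≤ 41·2·exp(−2nε²) = 82 exp(−2·2996·0.055²).
So c = 2·2996·0.055² = 18.1258.

18.126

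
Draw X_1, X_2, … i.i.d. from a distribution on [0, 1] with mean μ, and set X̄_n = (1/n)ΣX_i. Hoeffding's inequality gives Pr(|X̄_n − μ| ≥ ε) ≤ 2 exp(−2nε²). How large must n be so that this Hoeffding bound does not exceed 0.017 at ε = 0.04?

1490

Require 2·exp(−2nε²) ≤ 0.017, i.e. 2nε² ≥ ln(2/0.017) = 4.767689.
So n ≥ 4.767689 / (2·0.04²) = 1489.903.
The smallest integer n is 1490.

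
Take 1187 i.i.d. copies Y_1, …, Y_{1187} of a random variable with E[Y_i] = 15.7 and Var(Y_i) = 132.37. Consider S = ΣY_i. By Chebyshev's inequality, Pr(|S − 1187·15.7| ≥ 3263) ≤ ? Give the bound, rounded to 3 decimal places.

0.015

Var(S) = n·Var(Y_i) = 1187·132.37 = 157123.19.
Chebyshev: Pr(|S − 1187·15.7| ≥ 3263) ≤ Var(S)/3263² = 157123.19/10647169 = 0.0148.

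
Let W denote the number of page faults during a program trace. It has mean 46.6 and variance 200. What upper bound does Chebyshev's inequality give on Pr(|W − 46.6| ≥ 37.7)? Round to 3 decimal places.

Chebyshev: Pr(|W − μ| ≥ t) ≤ Var(W)/t².
Bound = 200 / 1421.29 = 0.1407.

0.141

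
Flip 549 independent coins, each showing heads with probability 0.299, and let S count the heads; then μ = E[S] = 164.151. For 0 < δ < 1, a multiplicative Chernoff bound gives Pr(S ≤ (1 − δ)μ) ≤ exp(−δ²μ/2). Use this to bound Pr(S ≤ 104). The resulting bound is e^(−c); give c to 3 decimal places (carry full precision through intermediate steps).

Write 104 = (1 − δ)μ, so δ = 1 − 104/164.151 = 0.366437…
Then the exponent is δ²μ/2 = (μ − 104)²/(2μ) = 11.020776.

11.021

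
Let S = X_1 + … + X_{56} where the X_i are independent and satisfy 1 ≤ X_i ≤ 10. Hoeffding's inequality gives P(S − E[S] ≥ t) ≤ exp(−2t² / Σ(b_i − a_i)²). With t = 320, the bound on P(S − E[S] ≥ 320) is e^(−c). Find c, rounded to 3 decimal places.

Σ(b_i − a_i)² = 56·(9)² = 4536.
c = 2t²/4536 = 2·320²/4536 = 45.1499.

45.150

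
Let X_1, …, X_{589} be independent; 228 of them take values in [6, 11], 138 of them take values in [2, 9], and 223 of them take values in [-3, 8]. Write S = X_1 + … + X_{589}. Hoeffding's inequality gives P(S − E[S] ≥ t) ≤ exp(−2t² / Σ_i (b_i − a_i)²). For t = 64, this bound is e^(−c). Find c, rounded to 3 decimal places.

Σ(b_i − a_i)² = 228·5² + 138·7² + 223·11² = 39445.
c = 2t² / 39445 = 2·64² / 39445 = 0.2077.

0.208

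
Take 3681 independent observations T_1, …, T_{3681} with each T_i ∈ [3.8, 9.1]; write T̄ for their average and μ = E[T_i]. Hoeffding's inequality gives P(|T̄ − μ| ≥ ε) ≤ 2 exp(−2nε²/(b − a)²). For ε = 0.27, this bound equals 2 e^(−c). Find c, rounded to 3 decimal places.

c = 2nε²/(b − a)² = 2·3681·0.27² / 5.3² = 19.1061.

19.106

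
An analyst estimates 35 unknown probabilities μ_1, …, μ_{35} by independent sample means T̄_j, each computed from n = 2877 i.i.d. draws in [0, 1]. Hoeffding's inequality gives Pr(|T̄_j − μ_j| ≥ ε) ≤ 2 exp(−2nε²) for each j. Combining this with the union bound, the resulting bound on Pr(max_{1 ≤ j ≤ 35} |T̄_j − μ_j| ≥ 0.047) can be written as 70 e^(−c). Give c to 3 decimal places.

12.711

Union bound over the 35 events: Pr(max_{1 ≤ j ≤ 35} |T̄_j − μ_j| ≥ 0.047) ≤ 35·2·exp(−2nε²) = 70 exp(−2·2877·0.047²).
So c = 2·2877·0.047² = 12.7106.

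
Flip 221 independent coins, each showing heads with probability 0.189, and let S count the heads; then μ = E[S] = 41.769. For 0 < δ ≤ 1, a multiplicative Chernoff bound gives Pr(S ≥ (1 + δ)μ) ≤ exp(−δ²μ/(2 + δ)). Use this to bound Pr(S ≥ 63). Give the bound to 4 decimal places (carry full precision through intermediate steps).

Write 63 = (1 + δ)μ, so δ = 63/41.769 − 1 = 0.5082956…
Then the exponent is δ²μ/(2 + δ) = (63 − μ)² / (μ·(2 + δ)) = 4.302373.
Bound = exp(−4.302373) = 0.01354.

0.0135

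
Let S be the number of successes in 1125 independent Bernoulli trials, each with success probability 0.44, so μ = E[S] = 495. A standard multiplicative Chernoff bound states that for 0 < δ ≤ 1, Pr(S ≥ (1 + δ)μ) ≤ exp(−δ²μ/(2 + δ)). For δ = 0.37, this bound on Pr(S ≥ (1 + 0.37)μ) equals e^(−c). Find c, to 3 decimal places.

c = δ²μ/(2 + δ) = 0.37²·495/(2 + 0.37) = 28.5930.

28.593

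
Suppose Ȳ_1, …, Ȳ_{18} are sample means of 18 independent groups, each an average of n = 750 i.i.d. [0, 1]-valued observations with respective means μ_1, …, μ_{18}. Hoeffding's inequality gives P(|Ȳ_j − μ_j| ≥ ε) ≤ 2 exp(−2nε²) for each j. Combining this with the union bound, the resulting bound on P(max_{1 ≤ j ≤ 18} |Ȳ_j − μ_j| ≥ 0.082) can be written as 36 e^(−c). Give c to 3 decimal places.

10.086

Union bound over the 18 events: P(max_{1 ≤ j ≤ 18} |Ȳ_j − μ_j| ≥ 0.082) ≤ 18·2·exp(−2nε²) = 36 exp(−2·750·0.082²).
So c = 2·750·0.082² = 10.0860.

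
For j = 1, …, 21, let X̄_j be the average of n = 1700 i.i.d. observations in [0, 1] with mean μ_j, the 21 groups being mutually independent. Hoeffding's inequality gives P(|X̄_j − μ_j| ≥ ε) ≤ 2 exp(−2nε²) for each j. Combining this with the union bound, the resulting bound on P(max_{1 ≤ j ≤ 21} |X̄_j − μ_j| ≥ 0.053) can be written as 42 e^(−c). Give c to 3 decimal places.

9.551

Union bound over the 21 events: P(max_{1 ≤ j ≤ 21} |X̄_j − μ_j| ≥ 0.053) ≤ 21·2·exp(−2nε²) = 42 exp(−2·1700·0.053²).
So c = 2·1700·0.053² = 9.5506.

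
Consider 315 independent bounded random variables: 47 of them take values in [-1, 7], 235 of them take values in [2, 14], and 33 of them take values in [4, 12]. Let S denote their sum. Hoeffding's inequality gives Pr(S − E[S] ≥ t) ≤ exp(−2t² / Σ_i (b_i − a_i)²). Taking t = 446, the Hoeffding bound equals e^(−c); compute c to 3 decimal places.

Σ(b_i − a_i)² = 47·8² + 235·12² + 33·8² = 38960.
c = 2t² / 38960 = 2·446² / 38960 = 10.2113.

10.211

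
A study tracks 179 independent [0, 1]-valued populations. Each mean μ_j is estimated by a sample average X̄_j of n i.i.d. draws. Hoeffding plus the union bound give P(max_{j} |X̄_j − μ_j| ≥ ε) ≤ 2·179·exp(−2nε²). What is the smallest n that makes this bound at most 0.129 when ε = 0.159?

Need 2·179·exp(−2nε²) ≤ 0.129, i.e. exp(−2nε²) ≤ 0.129/358.
So 2nε² ≥ ln(358/0.129) = 7.928476.
Hence n ≥ 7.928476/(2·0.159²) = 156.807.
The smallest integer n is 157.

157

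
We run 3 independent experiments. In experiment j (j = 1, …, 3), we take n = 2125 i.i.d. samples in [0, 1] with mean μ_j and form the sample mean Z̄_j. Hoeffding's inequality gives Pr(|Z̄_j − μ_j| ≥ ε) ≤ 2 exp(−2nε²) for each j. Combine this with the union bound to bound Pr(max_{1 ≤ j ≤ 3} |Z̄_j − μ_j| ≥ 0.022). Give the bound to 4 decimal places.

Per-experiment Hoeffding bound: 2·exp(−2·2125·0.022²) = 2·exp(−2.05700) = 0.25567.
Union bound over 3 events: 3·0.25567 = 0.76702.

0.7670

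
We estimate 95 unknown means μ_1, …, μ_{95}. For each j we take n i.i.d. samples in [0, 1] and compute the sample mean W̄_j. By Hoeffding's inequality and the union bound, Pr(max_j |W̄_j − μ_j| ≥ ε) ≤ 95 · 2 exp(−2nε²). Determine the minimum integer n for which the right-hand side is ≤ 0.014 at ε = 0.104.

Need 2·95·exp(−2nε²) ≤ 0.014, i.e. exp(−2nε²) ≤ 0.014/190.
So 2nε² ≥ ln(190/0.014) = 9.515722.
Hence n ≥ 9.515722/(2·0.104²) = 439.891.
The smallest integer n is 440.

440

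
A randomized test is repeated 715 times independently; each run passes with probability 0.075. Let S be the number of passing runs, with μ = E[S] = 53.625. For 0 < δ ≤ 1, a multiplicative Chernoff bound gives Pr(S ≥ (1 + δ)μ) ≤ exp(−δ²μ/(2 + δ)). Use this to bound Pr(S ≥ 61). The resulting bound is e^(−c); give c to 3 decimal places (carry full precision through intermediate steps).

0.475

Write 61 = (1 + δ)μ, so δ = 61/53.625 − 1 = 0.1375291…
Then the exponent is δ²μ/(2 + δ) = (61 − μ)² / (μ·(2 + δ)) = 0.474509.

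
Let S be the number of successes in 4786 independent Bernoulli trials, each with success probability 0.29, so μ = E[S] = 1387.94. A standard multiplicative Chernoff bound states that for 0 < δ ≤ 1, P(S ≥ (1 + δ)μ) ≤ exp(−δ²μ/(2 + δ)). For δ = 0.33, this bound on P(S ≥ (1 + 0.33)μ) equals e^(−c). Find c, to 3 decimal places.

c = δ²μ/(2 + δ) = 0.33²·1387.94/(2 + 0.33) = 64.8698.

64.870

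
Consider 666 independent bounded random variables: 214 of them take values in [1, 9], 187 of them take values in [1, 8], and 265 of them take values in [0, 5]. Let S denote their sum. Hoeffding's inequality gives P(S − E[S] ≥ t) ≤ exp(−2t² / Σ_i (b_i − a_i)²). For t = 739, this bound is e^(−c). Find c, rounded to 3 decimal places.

Σ(b_i − a_i)² = 214·8² + 187·7² + 265·5² = 29484.
c = 2t² / 29484 = 2·739² / 29484 = 37.0452.

37.045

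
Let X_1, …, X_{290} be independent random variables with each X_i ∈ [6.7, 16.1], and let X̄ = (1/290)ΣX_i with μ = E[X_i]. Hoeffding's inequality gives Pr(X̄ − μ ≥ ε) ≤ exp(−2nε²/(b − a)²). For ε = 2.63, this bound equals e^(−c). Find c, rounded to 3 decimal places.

c = 2nε²/(b − a)² = 2·290·2.63² / 9.4² = 45.4029.

45.403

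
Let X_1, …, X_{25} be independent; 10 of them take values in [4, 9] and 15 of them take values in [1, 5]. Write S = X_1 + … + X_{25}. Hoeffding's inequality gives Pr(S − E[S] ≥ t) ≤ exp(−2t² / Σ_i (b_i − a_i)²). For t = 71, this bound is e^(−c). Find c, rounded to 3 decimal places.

Σ(b_i − a_i)² = 10·5² + 15·4² = 490.
c = 2t² / 490 = 2·71² / 490 = 20.5755.

20.576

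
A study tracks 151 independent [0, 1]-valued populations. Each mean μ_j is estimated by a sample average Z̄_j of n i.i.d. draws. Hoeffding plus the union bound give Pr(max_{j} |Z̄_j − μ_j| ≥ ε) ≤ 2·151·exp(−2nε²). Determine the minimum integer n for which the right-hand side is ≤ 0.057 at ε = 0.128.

262

Need 2·151·exp(−2nε²) ≤ 0.057, i.e. exp(−2nε²) ≤ 0.057/302.
So 2nε² ≥ ln(302/0.057) = 8.575131.
Hence n ≥ 8.575131/(2·0.128²) = 261.692.
The smallest integer n is 262.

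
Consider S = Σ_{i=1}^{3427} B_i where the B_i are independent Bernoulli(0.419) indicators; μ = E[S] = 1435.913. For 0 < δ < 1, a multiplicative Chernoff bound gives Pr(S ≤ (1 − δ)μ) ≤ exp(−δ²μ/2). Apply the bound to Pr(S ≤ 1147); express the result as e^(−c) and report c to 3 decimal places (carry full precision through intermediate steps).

Write 1147 = (1 − δ)μ, so δ = 1 − 1147/1435.913 = 0.2012051…
Then the exponent is δ²μ/2 = (μ − 1147)²/(2μ) = 29.065383.

29.065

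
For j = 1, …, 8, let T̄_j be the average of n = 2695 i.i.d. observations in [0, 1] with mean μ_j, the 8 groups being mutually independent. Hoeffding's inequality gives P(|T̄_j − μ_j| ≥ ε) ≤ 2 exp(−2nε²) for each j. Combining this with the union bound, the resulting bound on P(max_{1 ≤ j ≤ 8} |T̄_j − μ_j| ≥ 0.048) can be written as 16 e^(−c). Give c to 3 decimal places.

Union bound over the 8 events: P(max_{1 ≤ j ≤ 8} |T̄_j − μ_j| ≥ 0.048) ≤ 8·2·exp(−2nε²) = 16 exp(−2·2695·0.048²).
So c = 2·2695·0.048² = 12.4186.

12.419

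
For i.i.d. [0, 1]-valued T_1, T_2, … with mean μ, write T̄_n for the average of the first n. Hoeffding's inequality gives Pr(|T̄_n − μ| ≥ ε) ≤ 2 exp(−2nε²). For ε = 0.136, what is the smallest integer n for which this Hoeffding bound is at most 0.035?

110

Require 2·exp(−2nε²) ≤ 0.035, i.e. 2nε² ≥ ln(2/0.035) = 4.045554.
So n ≥ 4.045554 / (2·0.136²) = 109.363.
The smallest integer n is 110.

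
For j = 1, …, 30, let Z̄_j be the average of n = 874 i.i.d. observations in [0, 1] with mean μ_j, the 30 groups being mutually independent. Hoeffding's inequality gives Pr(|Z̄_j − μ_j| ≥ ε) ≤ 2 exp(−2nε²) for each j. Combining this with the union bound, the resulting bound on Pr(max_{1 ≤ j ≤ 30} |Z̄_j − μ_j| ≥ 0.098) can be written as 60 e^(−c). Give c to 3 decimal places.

16.788

Union bound over the 30 events: Pr(max_{1 ≤ j ≤ 30} |Z̄_j − μ_j| ≥ 0.098) ≤ 30·2·exp(−2nε²) = 60 exp(−2·874·0.098²).
So c = 2·874·0.098² = 16.7878.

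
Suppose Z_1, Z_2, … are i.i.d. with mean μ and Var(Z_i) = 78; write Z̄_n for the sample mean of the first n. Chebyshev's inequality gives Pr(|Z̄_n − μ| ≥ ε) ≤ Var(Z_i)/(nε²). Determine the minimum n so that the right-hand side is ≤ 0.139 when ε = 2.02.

Require 78/(n·2.02²) ≤ 0.139, i.e. n ≥ 78/(0.139·2.02²) = 137.524.
The smallest integer n is 138.

138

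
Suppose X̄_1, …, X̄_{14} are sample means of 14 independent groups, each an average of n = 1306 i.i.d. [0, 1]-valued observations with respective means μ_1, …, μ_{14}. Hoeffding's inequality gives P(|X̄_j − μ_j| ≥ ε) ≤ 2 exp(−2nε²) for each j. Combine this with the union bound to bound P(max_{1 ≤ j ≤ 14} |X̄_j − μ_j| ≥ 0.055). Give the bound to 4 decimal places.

Per-experiment Hoeffding bound: 2·exp(−2·1306·0.055²) = 2·exp(−7.90130) = 0.00074052.
Union bound over 14 events: 14·0.00074052 = 0.01037.

0.0104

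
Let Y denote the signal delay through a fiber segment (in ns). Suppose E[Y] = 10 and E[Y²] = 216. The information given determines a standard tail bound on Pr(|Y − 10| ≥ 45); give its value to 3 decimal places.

0.057

The first two moments determine the variance, so Chebyshev's inequality is the sharpest standard bound available.
Var(Y) = E[Y²] − (E[Y])² = 216 − 100 = 116.
Chebyshev's inequality: Pr(|Y − μ| ≥ t) ≤ Var(Y)/t² = 116/2025 = 0.0573.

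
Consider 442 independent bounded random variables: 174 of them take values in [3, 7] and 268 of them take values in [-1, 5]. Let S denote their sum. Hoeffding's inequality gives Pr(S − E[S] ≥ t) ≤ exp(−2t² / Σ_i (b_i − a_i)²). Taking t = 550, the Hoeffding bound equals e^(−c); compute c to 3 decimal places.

Σ(b_i − a_i)² = 174·4² + 268·6² = 12432.
c = 2t² / 12432 = 2·550² / 12432 = 48.6647.

48.665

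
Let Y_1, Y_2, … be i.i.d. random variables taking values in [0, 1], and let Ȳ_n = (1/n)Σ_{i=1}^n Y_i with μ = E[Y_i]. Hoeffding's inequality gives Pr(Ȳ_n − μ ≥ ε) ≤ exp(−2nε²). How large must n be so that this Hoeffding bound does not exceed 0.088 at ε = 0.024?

2110

Require exp(−2nε²) ≤ 0.088, i.e. 2nε² ≥ ln(1/0.088) = 2.430418.
So n ≥ 2.430418 / (2·0.024²) = 2109.738.
The smallest integer n is 2110.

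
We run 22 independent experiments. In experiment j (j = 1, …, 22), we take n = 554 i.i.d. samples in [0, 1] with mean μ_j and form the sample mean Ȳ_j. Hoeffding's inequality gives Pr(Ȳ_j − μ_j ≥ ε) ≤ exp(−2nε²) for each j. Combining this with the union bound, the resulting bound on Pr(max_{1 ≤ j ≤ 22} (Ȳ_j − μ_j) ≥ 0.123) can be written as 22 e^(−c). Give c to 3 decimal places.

Union bound over the 22 events: Pr(max_{1 ≤ j ≤ 22} (Ȳ_j − μ_j) ≥ 0.123) ≤ 22·exp(−2nε²) = 22 exp(−2·554·0.123²).
So c = 2·554·0.123² = 16.7629.

16.763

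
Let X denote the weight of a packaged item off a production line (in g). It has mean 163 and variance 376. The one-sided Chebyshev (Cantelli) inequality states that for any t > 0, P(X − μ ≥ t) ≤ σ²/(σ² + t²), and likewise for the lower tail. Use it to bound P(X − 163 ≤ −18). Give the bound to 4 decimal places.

Here σ² = 376 and t = 18, so σ² + t² = 700.
Cantelli's bound: 376/700 = 0.5371.

0.5371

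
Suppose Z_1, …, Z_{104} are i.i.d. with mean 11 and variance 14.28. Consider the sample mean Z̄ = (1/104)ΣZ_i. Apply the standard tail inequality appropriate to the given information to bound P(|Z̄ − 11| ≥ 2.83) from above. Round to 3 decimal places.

With mean and variance of each term known, Chebyshev's inequality bounds the deviation of the sum (or sample mean).
Var(Z̄) = Var(Z_i)/n = 14.28/104 = 0.13731.
Chebyshev: P(|Z̄ − 11| ≥ 2.83) ≤ Var(Z̄)/(2.83)² = 14.28/(104·2.83²) = 0.0171.

0.017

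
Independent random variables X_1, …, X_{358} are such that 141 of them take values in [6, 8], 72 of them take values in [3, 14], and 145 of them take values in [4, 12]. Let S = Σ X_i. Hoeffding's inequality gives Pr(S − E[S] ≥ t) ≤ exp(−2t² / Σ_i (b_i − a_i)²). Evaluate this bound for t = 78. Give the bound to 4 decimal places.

0.5191

Σ(b_i − a_i)² = 141·2² + 72·11² + 145·8² = 18556.
Exponent = 2·78² / 18556 = 0.65574.
Bound = exp(−0.65574) = 0.51906.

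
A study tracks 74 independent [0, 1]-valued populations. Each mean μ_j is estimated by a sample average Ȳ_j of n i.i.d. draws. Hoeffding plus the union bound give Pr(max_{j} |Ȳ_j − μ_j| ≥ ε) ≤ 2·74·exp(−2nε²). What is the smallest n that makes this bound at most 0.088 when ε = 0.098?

387

Need 2·74·exp(−2nε²) ≤ 0.088, i.e. exp(−2nε²) ≤ 0.088/148.
So 2nε² ≥ ln(148/0.088) = 7.427631.
Hence n ≥ 7.427631/(2·0.098²) = 386.695.
The smallest integer n is 387.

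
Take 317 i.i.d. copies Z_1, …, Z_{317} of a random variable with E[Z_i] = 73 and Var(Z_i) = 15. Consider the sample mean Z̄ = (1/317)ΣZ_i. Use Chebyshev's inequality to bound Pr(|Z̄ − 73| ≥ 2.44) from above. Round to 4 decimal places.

Var(Z̄) = Var(Z_i)/n = 15/317 = 0.047319.
Chebyshev: Pr(|Z̄ − 73| ≥ 2.44) ≤ Var(Z̄)/(2.44)² = 15/(317·2.44²) = 0.0079.

0.0079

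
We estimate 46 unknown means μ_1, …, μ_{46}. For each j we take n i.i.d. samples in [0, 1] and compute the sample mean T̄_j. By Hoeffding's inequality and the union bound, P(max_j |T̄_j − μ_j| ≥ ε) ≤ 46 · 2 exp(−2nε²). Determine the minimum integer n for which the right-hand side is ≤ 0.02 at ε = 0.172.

143

Need 2·46·exp(−2nε²) ≤ 0.02, i.e. exp(−2nε²) ≤ 0.02/92.
So 2nε² ≥ ln(92/0.02) = 8.433812.
Hence n ≥ 8.433812/(2·0.172²) = 142.540.
The smallest integer n is 143.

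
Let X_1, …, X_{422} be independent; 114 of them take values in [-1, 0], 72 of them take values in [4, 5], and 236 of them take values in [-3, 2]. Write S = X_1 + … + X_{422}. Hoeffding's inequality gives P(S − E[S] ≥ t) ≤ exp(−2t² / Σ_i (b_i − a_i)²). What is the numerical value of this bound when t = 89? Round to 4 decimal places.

0.0740

Σ(b_i − a_i)² = 114·1² + 72·1² + 236·5² = 6086.
Exponent = 2·89² / 6086 = 2.60302.
Bound = exp(−2.60302) = 0.07405.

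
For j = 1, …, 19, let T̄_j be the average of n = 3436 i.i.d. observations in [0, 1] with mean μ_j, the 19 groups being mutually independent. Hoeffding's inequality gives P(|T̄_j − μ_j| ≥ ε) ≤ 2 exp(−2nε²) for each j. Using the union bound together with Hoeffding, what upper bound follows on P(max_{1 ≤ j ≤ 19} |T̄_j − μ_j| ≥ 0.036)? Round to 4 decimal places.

Per-experiment Hoeffding bound: 2·exp(−2·3436·0.036²) = 2·exp(−8.90611) = 0.00027112.
Union bound over 19 events: 19·0.00027112 = 0.00515.

0.0052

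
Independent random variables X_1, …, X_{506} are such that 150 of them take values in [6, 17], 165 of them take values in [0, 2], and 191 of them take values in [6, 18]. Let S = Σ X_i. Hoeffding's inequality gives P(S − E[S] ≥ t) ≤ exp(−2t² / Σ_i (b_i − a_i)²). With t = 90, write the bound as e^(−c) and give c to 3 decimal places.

0.350

Σ(b_i − a_i)² = 150·11² + 165·2² + 191·12² = 46314.
c = 2t² / 46314 = 2·90² / 46314 = 0.3498.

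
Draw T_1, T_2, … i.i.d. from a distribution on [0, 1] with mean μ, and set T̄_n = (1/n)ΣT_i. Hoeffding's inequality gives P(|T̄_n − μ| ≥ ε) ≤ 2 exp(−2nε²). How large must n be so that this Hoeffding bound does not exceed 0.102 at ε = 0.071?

296

Require 2·exp(−2nε²) ≤ 0.102, i.e. 2nε² ≥ ln(2/0.102) = 2.975930.
So n ≥ 2.975930 / (2·0.071²) = 295.173.
The smallest integer n is 296.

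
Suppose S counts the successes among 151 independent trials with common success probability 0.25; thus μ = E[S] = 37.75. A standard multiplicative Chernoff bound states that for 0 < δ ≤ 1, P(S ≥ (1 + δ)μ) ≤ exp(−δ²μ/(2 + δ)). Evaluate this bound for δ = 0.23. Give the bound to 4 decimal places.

0.4084

Exponent = δ²μ/(2 + δ) = 0.23²·37.75/2.23 = 0.8955.
Bound = exp(−0.8955) = 0.40840.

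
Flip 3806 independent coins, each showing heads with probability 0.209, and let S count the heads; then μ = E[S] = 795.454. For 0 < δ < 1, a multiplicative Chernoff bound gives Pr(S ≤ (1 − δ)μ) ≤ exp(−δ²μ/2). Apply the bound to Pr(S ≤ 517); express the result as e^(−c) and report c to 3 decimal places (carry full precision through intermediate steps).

48.737

Write 517 = (1 − δ)μ, so δ = 1 − 517/795.454 = 0.3500567…
Then the exponent is δ²μ/2 = (μ − 517)²/(2μ) = 48.737344.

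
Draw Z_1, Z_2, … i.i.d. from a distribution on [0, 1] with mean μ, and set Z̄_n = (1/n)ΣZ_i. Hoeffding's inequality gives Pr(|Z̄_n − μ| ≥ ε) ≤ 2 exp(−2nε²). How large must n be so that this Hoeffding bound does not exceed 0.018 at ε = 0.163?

Require 2·exp(−2nε²) ≤ 0.018, i.e. 2nε² ≥ ln(2/0.018) = 4.710531.
So n ≥ 4.710531 / (2·0.163²) = 88.647.
The smallest integer n is 89.

89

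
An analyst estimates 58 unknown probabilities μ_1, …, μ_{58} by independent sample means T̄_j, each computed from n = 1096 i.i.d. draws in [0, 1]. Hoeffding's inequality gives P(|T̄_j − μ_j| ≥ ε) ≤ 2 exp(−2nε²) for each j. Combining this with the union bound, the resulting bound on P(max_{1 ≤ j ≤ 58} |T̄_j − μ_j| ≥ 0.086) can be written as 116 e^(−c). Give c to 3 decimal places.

16.212

Union bound over the 58 events: P(max_{1 ≤ j ≤ 58} |T̄_j − μ_j| ≥ 0.086) ≤ 58·2·exp(−2nε²) = 116 exp(−2·1096·0.086²).
So c = 2·1096·0.086² = 16.2120.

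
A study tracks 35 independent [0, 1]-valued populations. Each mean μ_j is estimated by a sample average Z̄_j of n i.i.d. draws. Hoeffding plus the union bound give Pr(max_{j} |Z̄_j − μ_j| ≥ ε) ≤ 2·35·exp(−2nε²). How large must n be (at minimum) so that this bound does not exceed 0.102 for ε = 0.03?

3629

Need 2·35·exp(−2nε²) ≤ 0.102, i.e. exp(−2nε²) ≤ 0.102/70.
So 2nε² ≥ ln(70/0.102) = 6.531278.
Hence n ≥ 6.531278/(2·0.03²) = 3628.488.
The smallest integer n is 3629.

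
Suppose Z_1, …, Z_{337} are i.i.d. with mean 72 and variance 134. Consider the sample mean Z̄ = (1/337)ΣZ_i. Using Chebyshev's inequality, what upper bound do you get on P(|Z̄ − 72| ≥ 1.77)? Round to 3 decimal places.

Var(Z̄) = Var(Z_i)/n = 134/337 = 0.39763.
Chebyshev: P(|Z̄ − 72| ≥ 1.77) ≤ Var(Z̄)/(1.77)² = 134/(337·1.77²) = 0.1269.

0.127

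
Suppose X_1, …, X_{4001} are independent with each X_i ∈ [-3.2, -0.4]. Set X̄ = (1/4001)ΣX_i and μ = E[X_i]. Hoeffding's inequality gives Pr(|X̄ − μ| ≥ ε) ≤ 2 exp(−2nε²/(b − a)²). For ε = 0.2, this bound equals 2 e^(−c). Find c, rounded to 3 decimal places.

c = 2nε²/(b − a)² = 2·4001·0.2² / 2.8² = 40.8265.

40.827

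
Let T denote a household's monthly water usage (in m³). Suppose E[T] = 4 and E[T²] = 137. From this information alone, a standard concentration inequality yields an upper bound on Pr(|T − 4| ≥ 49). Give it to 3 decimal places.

The first two moments determine the variance, so Chebyshev's inequality is the sharpest standard bound available.
Var(T) = E[T²] − (E[T])² = 137 − 16 = 121.
Chebyshev's inequality: Pr(|T − μ| ≥ t) ≤ Var(T)/t² = 121/2401 = 0.0504.

0.050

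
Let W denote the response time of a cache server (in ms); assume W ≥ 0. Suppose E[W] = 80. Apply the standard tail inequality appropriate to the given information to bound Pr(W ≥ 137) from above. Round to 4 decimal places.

0.5839

Only the mean of a non-negative variable is known, so Markov's inequality is the applicable tail bound.
Markov's inequality: for a non-negative random variable, Pr(W ≥ a) ≤ E[W]/a.
Here E[W] = 80 and a = 137, so the bound is 80/137 = 0.5839.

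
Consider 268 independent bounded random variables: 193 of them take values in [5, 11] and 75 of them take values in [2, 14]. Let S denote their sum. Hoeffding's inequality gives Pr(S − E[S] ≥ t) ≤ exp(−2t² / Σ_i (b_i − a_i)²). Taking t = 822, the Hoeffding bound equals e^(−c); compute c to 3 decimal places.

Σ(b_i − a_i)² = 193·6² + 75·12² = 17748.
c = 2t² / 17748 = 2·822² / 17748 = 76.1420.

76.142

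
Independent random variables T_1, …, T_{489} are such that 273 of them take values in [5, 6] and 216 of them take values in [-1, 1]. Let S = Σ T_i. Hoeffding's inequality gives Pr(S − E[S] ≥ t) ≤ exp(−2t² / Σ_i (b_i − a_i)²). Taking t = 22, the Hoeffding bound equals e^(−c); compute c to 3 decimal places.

Σ(b_i − a_i)² = 273·1² + 216·2² = 1137.
c = 2t² / 1137 = 2·22² / 1137 = 0.8514.

0.851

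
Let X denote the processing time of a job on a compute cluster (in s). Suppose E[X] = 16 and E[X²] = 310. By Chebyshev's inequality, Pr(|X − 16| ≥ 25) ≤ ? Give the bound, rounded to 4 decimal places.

0.0864

Var(X) = E[X²] − (E[X])² = 310 − 256 = 54.
Chebyshev's inequality: Pr(|X − μ| ≥ t) ≤ Var(X)/t² = 54/625 = 0.0864.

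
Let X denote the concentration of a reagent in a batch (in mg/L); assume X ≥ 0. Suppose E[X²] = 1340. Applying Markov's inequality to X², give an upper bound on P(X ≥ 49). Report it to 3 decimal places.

Since X ≥ 0, the event {X ≥ 49} is the same as {X² ≥ 2401}.
Markov's inequality applied to X² gives P(X² ≥ 2401) ≤ E[X²]/2401 = 1340/2401 = 0.5581.

0.558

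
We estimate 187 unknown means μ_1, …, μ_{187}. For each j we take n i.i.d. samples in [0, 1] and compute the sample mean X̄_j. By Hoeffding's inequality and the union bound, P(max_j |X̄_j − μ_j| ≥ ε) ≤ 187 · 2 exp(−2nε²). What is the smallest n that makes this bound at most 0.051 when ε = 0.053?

1585

Need 2·187·exp(−2nε²) ≤ 0.051, i.e. exp(−2nε²) ≤ 0.051/374.
So 2nε² ≥ ln(374/0.051) = 8.900185.
Hence n ≥ 8.900185/(2·0.053²) = 1584.227.
The smallest integer n is 1585.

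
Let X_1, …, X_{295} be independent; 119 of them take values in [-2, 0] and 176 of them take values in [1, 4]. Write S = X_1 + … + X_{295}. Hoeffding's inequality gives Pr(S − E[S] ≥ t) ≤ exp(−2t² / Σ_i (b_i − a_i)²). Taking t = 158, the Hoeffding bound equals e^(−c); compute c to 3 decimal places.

Σ(b_i − a_i)² = 119·2² + 176·3² = 2060.
c = 2t² / 2060 = 2·158² / 2060 = 24.2369.

24.237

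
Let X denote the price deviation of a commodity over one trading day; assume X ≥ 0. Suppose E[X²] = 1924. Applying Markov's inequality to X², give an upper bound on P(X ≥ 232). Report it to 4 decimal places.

Since X ≥ 0, the event {X ≥ 232} is the same as {X² ≥ 53824}.
Markov's inequality applied to X² gives P(X² ≥ 53824) ≤ E[X²]/53824 = 1924/53824 = 0.0357.

0.0357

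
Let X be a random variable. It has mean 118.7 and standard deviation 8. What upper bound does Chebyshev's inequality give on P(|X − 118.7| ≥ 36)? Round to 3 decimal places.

0.049

Chebyshev: P(|X − μ| ≥ t) ≤ Var(X)/t².
Var(X) = σ² = 8² = 64.
Bound = 64 / 1296 = 0.0494.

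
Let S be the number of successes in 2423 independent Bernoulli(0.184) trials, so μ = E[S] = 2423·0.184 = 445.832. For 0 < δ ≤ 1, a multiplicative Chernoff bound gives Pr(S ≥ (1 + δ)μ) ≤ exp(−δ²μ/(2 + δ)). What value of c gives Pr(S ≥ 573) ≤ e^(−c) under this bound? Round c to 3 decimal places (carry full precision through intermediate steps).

15.873

Write 573 = (1 + δ)μ, so δ = 573/445.832 − 1 = 0.2852375…
Then the exponent is δ²μ/(2 + δ) = (573 − μ)² / (μ·(2 + δ)) = 15.872784.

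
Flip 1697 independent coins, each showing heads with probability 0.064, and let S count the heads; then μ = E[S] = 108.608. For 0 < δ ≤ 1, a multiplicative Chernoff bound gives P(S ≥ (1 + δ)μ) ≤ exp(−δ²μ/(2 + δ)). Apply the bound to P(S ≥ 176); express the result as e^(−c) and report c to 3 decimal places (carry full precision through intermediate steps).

Write 176 = (1 + δ)μ, so δ = 176/108.608 − 1 = 0.6205068…
Then the exponent is δ²μ/(2 + δ) = (176 − μ)² / (μ·(2 + δ)) = 15.957674.

15.958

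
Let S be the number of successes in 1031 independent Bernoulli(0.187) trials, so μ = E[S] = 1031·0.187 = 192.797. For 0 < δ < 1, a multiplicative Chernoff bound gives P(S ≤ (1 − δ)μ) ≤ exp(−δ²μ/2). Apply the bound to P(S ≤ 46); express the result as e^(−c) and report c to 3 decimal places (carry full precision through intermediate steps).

55.886

Write 46 = (1 − δ)μ, so δ = 1 − 46/192.797 = 0.7614071…
Then the exponent is δ²μ/2 = (μ − 46)²/(2μ) = 55.886137.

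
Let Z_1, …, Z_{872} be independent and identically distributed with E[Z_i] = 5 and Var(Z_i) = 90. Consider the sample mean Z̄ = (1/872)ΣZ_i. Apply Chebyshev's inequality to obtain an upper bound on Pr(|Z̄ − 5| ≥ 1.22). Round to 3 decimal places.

0.069

Var(Z̄) = Var(Z_i)/n = 90/872 = 0.10321.
Chebyshev: Pr(|Z̄ − 5| ≥ 1.22) ≤ Var(Z̄)/(1.22)² = 90/(872·1.22²) = 0.0693.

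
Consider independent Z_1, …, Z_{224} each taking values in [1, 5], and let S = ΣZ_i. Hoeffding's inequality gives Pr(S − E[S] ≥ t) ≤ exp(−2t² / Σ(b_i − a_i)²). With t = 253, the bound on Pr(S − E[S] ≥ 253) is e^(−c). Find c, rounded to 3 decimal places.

Σ(b_i − a_i)² = 224·(4)² = 3584.
c = 2t²/3584 = 2·253²/3584 = 35.7193.

35.719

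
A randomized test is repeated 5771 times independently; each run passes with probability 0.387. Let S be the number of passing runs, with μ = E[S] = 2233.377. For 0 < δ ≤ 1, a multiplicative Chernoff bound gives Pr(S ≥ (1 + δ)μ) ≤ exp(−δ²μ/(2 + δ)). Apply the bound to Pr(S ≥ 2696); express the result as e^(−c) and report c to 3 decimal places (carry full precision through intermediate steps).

43.417

Write 2696 = (1 + δ)μ, so δ = 2696/2233.377 − 1 = 0.2071406…
Then the exponent is δ²μ/(2 + δ) = (2696 − μ)² / (μ·(2 + δ)) = 43.417259.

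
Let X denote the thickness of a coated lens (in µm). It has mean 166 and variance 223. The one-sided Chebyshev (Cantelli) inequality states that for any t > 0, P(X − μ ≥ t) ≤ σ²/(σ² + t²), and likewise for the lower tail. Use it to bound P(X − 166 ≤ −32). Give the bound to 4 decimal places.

0.1788

Here σ² = 223 and t = 32, so σ² + t² = 1247.
Cantelli's bound: 223/1247 = 0.1788.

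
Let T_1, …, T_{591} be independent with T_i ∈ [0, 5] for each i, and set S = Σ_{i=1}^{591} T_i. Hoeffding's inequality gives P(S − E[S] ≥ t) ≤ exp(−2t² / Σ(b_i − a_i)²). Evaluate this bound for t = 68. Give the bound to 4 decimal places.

0.5348

Σ(b_i − a_i)² = 591·(5)² = 14775.
Exponent = 2·68²/14775 = 0.6259.
Bound = exp(−0.6259) = 0.53477.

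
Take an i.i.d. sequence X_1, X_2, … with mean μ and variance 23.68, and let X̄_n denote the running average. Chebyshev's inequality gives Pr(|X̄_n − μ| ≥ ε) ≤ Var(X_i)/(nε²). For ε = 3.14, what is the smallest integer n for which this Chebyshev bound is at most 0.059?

41

Require 23.68/(n·3.14²) ≤ 0.059, i.e. n ≥ 23.68/(0.059·3.14²) = 40.707.
The smallest integer n is 41.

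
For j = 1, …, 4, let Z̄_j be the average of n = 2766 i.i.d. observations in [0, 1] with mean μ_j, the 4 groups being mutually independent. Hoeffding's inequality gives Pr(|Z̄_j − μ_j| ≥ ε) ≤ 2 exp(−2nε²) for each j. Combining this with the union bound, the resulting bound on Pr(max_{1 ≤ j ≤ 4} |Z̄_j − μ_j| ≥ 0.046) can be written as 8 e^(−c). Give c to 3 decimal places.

Union bound over the 4 events: Pr(max_{1 ≤ j ≤ 4} |Z̄_j − μ_j| ≥ 0.046) ≤ 4·2·exp(−2nε²) = 8 exp(−2·2766·0.046²).
So c = 2·2766·0.046² = 11.7057.

11.706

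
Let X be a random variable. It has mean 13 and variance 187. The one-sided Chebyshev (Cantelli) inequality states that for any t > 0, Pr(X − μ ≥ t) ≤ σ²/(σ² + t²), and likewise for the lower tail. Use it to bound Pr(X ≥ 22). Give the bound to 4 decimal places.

Here σ² = 187 and t = 9, so σ² + t² = 268.
Cantelli's bound: 187/268 = 0.6978.

0.6978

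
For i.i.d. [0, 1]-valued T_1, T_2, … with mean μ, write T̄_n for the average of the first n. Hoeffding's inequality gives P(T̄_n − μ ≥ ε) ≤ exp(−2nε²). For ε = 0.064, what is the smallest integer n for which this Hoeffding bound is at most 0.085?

301

Require exp(−2nε²) ≤ 0.085, i.e. 2nε² ≥ ln(1/0.085) = 2.465104.
So n ≥ 2.465104 / (2·0.064²) = 300.916.
The smallest integer n is 301.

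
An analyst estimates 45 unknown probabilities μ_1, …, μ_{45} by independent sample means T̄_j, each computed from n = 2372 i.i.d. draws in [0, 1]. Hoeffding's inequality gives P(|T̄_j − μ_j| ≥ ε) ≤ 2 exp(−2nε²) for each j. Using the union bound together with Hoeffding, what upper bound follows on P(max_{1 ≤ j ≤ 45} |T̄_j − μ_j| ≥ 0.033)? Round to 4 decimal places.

Per-experiment Hoeffding bound: 2·exp(−2·2372·0.033²) = 2·exp(−5.16622) = 0.011412.
Union bound over 45 events: 45·0.011412 = 0.51355.

0.5136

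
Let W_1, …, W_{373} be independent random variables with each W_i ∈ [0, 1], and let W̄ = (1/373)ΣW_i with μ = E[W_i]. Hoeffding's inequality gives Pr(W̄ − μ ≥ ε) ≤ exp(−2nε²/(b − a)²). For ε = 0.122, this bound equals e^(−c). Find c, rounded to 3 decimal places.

11.103

c = 2nε²/(b − a)² = 2·373·0.122² / 1² = 11.1035.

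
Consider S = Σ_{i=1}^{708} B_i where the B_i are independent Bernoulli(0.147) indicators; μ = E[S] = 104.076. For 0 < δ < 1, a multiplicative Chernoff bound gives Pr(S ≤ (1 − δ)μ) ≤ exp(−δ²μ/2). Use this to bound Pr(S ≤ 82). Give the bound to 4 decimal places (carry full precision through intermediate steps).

0.0962

Write 82 = (1 − δ)μ, so δ = 1 − 82/104.076 = 0.2121142…
Then the exponent is δ²μ/2 = (μ − 82)²/(2μ) = 2.341317.
Bound = exp(−2.341317) = 0.09620.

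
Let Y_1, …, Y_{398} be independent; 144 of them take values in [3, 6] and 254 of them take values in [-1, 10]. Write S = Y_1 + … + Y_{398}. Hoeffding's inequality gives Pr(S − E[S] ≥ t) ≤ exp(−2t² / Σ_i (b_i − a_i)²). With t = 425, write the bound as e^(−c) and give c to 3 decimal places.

Σ(b_i − a_i)² = 144·3² + 254·11² = 32030.
c = 2t² / 32030 = 2·425² / 32030 = 11.2785.

11.278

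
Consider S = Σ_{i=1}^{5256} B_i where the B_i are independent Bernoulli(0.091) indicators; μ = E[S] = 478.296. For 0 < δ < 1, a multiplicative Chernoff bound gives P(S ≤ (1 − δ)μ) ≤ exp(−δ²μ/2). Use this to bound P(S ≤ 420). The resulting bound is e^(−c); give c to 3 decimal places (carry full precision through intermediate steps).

3.553

Write 420 = (1 − δ)μ, so δ = 1 − 420/478.296 = 0.1218827…
Then the exponent is δ²μ/2 = (μ − 420)²/(2μ) = 3.552636.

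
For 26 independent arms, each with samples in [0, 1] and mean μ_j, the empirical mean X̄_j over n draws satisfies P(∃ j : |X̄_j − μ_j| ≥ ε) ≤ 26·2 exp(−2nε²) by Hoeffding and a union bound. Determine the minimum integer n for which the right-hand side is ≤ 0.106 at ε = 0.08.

485

Need 2·26·exp(−2nε²) ≤ 0.106, i.e. exp(−2nε²) ≤ 0.106/52.
So 2nε² ≥ ln(52/0.106) = 6.195560.
Hence n ≥ 6.195560/(2·0.08²) = 484.028.
The smallest integer n is 485.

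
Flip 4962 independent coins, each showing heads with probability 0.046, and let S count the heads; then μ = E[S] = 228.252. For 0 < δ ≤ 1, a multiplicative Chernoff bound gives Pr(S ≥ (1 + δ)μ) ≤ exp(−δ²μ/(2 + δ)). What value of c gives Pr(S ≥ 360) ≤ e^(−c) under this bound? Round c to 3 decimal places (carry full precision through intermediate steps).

29.507

Write 360 = (1 + δ)μ, so δ = 360/228.252 − 1 = 0.5772041…
Then the exponent is δ²μ/(2 + δ) = (360 − μ)² / (μ·(2 + δ)) = 29.506972.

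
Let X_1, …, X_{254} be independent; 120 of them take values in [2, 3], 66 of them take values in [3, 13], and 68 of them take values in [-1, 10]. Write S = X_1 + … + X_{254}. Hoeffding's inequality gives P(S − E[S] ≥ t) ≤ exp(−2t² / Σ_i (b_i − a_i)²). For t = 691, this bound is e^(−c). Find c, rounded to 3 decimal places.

Σ(b_i − a_i)² = 120·1² + 66·10² + 68·11² = 14948.
c = 2t² / 14948 = 2·691² / 14948 = 63.8856.

63.886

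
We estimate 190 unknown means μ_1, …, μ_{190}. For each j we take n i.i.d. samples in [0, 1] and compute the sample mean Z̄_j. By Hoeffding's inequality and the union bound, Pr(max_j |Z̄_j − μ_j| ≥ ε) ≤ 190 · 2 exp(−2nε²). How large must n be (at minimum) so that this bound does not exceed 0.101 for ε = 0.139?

214

Need 2·190·exp(−2nε²) ≤ 0.101, i.e. exp(−2nε²) ≤ 0.101/380.
So 2nε² ≥ ln(380/0.101) = 8.232806.
Hence n ≥ 8.232806/(2·0.139²) = 213.053.
The smallest integer n is 214.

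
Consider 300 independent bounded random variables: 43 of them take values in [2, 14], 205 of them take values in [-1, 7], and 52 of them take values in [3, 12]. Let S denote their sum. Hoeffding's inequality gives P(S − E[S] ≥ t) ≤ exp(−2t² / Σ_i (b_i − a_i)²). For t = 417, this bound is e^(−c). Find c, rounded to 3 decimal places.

14.784

Σ(b_i − a_i)² = 43·12² + 205·8² + 52·9² = 23524.
c = 2t² / 23524 = 2·417² / 23524 = 14.7840.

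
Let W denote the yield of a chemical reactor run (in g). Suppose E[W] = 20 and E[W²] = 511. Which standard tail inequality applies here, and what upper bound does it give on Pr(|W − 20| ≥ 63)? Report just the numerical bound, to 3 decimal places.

0.028

The first two moments determine the variance, so Chebyshev's inequality is the sharpest standard bound available.
Var(W) = E[W²] − (E[W])² = 511 − 400 = 111.
Chebyshev's inequality: Pr(|W − μ| ≥ t) ≤ Var(W)/t² = 111/3969 = 0.0280.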